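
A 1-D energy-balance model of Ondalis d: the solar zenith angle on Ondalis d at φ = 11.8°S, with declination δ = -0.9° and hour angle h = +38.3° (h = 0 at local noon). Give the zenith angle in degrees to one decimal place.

cos θ_z = sin φ sin δ + cos φ cos δ cos h = 0.003212 + 0.768097 = 0.771309.
θ_z = arccos(0.771309) = 39.5°.

θ_z = 39.5°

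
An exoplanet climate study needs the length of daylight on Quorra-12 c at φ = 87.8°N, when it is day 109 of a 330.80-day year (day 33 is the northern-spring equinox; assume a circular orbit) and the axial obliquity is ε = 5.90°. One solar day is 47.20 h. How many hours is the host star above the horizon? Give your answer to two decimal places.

47.20 h

Solar longitude: λ_s = 360° × (109 − 33)/330.80 = 82.709°.
sin δ = sin 5.90° × sin 82.709° = 0.10196, so δ = +5.852°.
Sunrise equation: cos H₀ = −tan φ · tan δ = -2.6680 ≤ −1, so the host star never sets (polar day) and H₀ = π.
Daylight = 2H₀/(2π) × 47.20 h = (3.1416/π) × 47.20 = 47.20 h.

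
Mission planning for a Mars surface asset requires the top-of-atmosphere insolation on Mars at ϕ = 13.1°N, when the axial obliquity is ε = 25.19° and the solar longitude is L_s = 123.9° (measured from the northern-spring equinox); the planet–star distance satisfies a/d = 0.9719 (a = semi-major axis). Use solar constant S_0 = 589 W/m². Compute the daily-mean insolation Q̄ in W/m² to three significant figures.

Q̄ ≈ 184 W/m²

Solar declination: sin δ = sin ε · sin L_s = sin 25.19° × sin 123.9° = 0.35327, so δ = +20.688°.
cos h₀ = −tan(+13.1°) tan(+20.688°) = -0.0879, h₀ = 1.6588 rad.
Bracket: h₀ sin ϕ sin δ + cos ϕ cos δ sin h₀ = 1.6588×0.22665×0.35327 + 0.97398×0.93552×0.99613 = 0.132818 + 0.907652 = 1.040470.
Inverse-square distance factor (a/d)² = 0.9719² = 0.944590.
Q̄ = (S_0/π) × 0.944590 × [bracket] = (589/π) × 0.944590 × 1.040470 = 184.3 W/m².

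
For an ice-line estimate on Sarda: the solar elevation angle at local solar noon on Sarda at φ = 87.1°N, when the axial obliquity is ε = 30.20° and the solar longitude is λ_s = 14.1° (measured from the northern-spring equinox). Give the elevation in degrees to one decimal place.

9.9°

Solar declination: sin δ = sin ε · sin λ_s = sin 30.20° × sin 14.1° = 0.12254, so δ = +7.039°.
At local noon the hour angle is zero, so the zenith angle equals |φ − δ| = |+87.1° − (+7.039°)| = 80.061°.
Elevation = 90° − 80.061° = 9.9°.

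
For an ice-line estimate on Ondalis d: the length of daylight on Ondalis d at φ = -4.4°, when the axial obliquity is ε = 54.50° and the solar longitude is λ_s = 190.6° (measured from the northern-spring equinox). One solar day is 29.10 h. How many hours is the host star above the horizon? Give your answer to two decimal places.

Solar declination: sin δ = sin ε · sin λ_s = sin 54.50° × sin 190.6° = -0.14976, so δ = -8.613°.
cos H₀ = −tan φ · tan δ = −tan(-4.4°) × tan(-8.613°) = -0.0117, so H₀ = 1.5825 rad = 90.67°.
Daylight = 2H₀/(2π) × 29.10 h = (1.5825/π) × 29.10 = 14.66 h.

14.66 h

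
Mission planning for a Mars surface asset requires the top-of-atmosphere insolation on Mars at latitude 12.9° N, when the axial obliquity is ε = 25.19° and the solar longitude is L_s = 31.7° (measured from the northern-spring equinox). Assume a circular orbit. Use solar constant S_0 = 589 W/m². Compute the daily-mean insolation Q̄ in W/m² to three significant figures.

Q̄ ≈ 193 W/m²

Solar declination: sin δ = sin ε · sin L_s = sin 25.19° × sin 31.7° = 0.22365, so δ = +12.924°.
cos h₀ = −tan(+12.9°) tan(+12.924°) = -0.0526, h₀ = 1.6234 rad.
Bracket: h₀ sin ϕ sin δ + cos ϕ cos δ sin h₀ = 1.6234×0.22325×0.22365 + 0.97476×0.97467×0.99862 = 0.081056 + 0.948758 = 1.029814.
Q̄ = (S_0/π) × [bracket] = (589/π) × 1.029814 = 193.1 W/m².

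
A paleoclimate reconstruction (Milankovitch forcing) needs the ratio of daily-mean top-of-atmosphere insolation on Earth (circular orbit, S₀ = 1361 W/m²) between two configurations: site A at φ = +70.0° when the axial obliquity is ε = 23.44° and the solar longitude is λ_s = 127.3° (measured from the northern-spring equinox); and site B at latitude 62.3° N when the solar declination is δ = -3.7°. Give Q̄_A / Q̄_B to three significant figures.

— Configuration A (φ=+70.0°):
Solar declination: sin δ = sin ε · sin λ_s = sin 23.44° × sin 127.3° = 0.31643, so δ = +18.447°.
cos H₀ = −tan(+70.0°) tan(+18.447°) = -0.9165, H₀ = 2.7300 rad.
Bracket: H₀ sin φ sin δ + cos φ cos δ sin H₀ = 2.7300×0.93969×0.31643 + 0.34202×0.94862×0.40009 = 0.811755 + 0.129808 = 0.941563.
Q̄ = (S₀/π) × [bracket] = (1361/π) × 0.941563 = 407.90 W/m².
— Configuration B (φ=+62.3°):
cos H₀ = −tan(+62.3°) tan(-3.700°) = 0.1232, H₀ = 1.4473 rad.
Bracket: H₀ sin φ sin δ + cos φ cos δ sin H₀ = 1.4473×0.88539×-0.06453 + 0.46484×0.99792×0.99239 = -0.082690 + 0.460343 = 0.377653.
Q̄ = (S₀/π) × [bracket] = (1361/π) × 0.377653 = 163.61 W/m².
Ratio Q̄_A / Q̄_B = 407.90 / 163.61 = 2.493.

Q̄_A / Q̄_B ≈ 2.49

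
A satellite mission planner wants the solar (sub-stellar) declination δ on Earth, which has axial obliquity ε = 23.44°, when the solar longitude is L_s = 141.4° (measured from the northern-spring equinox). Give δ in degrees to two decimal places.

sin δ = sin ε · sin L_s = sin 23.44° × sin 141.4° = 0.248172.
δ = arcsin(0.248172) = +14.37°.

δ = +14.37°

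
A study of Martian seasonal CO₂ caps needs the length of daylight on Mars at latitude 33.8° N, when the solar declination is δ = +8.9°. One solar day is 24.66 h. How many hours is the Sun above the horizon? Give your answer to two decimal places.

cos H₀ = −tan φ · tan δ = −tan(+33.8°) × tan(+8.900°) = -0.1048, so H₀ = 1.6758 rad = 96.02°.
Daylight = 2H₀/(2π) × 24.66 h = (1.6758/π) × 24.66 = 13.15 h.

13.15 h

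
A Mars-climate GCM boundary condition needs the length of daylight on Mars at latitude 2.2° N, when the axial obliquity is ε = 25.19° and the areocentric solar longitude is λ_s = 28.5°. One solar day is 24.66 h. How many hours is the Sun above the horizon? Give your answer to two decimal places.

12.39 h

sin δ = sin 25.19° × sin 28.5° = 0.20309, so δ = +11.718°.
cos H₀ = −tan φ · tan δ = −tan(+2.2°) × tan(+11.718°) = -0.0080, so H₀ = 1.5788 rad = 90.46°.
Daylight = 2H₀/(2π) × 24.66 h = (1.5788/π) × 24.66 = 12.39 h.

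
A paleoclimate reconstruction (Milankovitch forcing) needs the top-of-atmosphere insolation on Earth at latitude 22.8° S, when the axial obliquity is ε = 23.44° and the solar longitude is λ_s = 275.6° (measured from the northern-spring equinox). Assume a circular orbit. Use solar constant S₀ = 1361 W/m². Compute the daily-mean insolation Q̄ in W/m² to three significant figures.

Q̄ ≈ 477 W/m²

Solar declination: sin δ = sin ε · sin λ_s = sin 23.44° × sin 275.6° = -0.39589, so δ = -23.321°.
cos H₀ = −tan(-22.8°) tan(-23.321°) = -0.1812, H₀ = 1.7530 rad.
Bracket: H₀ sin φ sin δ + cos φ cos δ sin H₀ = 1.7530×-0.38752×-0.39589 + 0.92186×0.91830×0.98344 = 0.268937 + 0.832525 = 1.101462.
Q̄ = (S₀/π) × [bracket] = (1361/π) × 1.101462 = 477.2 W/m².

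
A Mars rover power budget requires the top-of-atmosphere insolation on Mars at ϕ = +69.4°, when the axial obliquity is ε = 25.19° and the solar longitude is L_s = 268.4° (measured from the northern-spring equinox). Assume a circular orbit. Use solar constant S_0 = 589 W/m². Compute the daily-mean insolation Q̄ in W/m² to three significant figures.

Q̄ ≈ 0.00 W/m²

Solar declination: sin δ = sin ε · sin L_s = sin 25.19° × sin 268.4° = -0.42546, so δ = -25.179°.
cos h₀ = −tan(+69.4°) tan(-25.179°) = 1.2508 ≥ 1 ⇒ polar night, h₀ = 0 and Q̄ = 0.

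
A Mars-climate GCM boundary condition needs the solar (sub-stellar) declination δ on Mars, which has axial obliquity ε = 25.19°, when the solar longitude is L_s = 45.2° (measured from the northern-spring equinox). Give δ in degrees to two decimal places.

sin δ = sin ε · sin L_s = sin 25.19° × sin 45.2° = 0.302008.
δ = arcsin(0.302008) = +17.58°.

δ = +17.58°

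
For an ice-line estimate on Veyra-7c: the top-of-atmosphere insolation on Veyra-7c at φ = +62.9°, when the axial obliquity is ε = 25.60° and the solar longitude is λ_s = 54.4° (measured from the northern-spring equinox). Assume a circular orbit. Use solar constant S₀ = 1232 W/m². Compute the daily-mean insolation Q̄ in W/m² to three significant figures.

Q̄ ≈ 407 W/m²

Solar declination: sin δ = sin ε · sin λ_s = sin 25.60° × sin 54.4° = 0.35133, so δ = +20.569°.
cos H₀ = −tan(+62.9°) tan(+20.569°) = -0.7333, H₀ = 2.3940 rad.
Bracket: H₀ sin φ sin δ + cos φ cos δ sin H₀ = 2.3940×0.89021×0.35133 + 0.45554×0.93625×0.67990 = 0.748741 + 0.289977 = 1.038718.
Q̄ = (S₀/π) × [bracket] = (1232/π) × 1.038718 = 407.3 W/m².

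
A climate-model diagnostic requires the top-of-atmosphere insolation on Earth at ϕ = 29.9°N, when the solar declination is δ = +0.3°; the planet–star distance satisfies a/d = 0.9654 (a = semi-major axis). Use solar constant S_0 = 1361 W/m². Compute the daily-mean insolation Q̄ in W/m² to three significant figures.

cos h₀ = −tan(+29.9°) tan(+0.300°) = -0.0030, h₀ = 1.5738 rad.
Bracket: h₀ sin ϕ sin δ + cos ϕ cos δ sin h₀ = 1.5738×0.49849×0.00524 + 0.86690×0.99999×1.00000 = 0.004111 + 0.866891 = 0.871002.
Inverse-square distance factor (a/d)² = 0.9654² = 0.931997.
Q̄ = (S_0/π) × 0.931997 × [bracket] = (1361/π) × 0.931997 × 0.871002 = 351.7 W/m².

Q̄ ≈ 352 W/m²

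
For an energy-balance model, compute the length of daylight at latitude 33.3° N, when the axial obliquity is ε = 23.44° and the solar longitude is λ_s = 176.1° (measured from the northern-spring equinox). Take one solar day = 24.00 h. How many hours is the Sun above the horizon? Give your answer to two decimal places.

12.14 h

Solar declination: sin δ = sin ε · sin λ_s = sin 23.44° × sin 176.1° = 0.02706, so δ = +1.550°.
cos H₀ = −tan φ · tan δ = −tan(+33.3°) × tan(+1.550°) = -0.0178, so H₀ = 1.5886 rad = 91.02°.
Daylight = 2H₀/(2π) × 24.00 h = (1.5886/π) × 24.00 = 12.14 h.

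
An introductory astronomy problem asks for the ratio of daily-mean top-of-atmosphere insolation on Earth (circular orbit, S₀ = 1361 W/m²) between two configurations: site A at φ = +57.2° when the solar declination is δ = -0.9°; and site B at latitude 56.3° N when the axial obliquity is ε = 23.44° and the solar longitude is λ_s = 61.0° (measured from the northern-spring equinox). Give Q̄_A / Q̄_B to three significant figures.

— Configuration A (φ=+57.2°):
cos H₀ = −tan(+57.2°) tan(-0.900°) = 0.0244, H₀ = 1.5464 rad.
Bracket: H₀ sin φ sin δ + cos φ cos δ sin H₀ = 1.5464×0.84057×-0.01571 + 0.54171×0.99988×0.99970 = -0.020421 + 0.541483 = 0.521062.
Q̄ = (S₀/π) × [bracket] = (1361/π) × 0.521062 = 225.73 W/m².
— Configuration B (φ=+56.3°):
Solar declination: sin δ = sin ε · sin λ_s = sin 23.44° × sin 61.0° = 0.34791, so δ = +20.360°.
cos H₀ = −tan(+56.3°) tan(+20.360°) = -0.5564, H₀ = 2.1609 rad.
Bracket: H₀ sin φ sin δ + cos φ cos δ sin H₀ = 2.1609×0.83195×0.34791 + 0.55484×0.93753×0.83089 = 0.625459 + 0.432212 = 1.057671.
Q̄ = (S₀/π) × [bracket] = (1361/π) × 1.057671 = 458.20 W/m².
Ratio Q̄_A / Q̄_B = 225.73 / 458.20 = 0.4926.

Q̄_A / Q̄_B ≈ 0.493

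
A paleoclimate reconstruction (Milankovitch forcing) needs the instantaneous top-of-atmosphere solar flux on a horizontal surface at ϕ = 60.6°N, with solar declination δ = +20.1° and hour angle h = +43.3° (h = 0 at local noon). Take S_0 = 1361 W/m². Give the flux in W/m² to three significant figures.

cos θ_z = sin ϕ sin δ + cos ϕ cos δ cos h = 0.299401 + 0.335507 = 0.634908.
Flux = S_0 · cos θ_z = 1361 × 0.634908 = 864.1 W/m².

864 W/m²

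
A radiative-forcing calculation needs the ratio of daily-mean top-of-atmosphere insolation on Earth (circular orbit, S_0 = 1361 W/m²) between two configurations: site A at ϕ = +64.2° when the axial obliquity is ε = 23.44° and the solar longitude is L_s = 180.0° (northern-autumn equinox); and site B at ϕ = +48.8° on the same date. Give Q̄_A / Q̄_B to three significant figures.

— Configuration A (ϕ=+64.2°):
Solar declination: sin δ = sin ε · sin L_s = sin 23.44° × sin 180.0° = 0.00000, so δ = +0.000°.
cos h₀ = −tan(+64.2°) tan(+0.000°) = -0.0000, h₀ = 1.5708 rad.
Bracket: h₀ sin ϕ sin δ + cos ϕ cos δ sin h₀ = 1.5708×0.90032×0.00000 + 0.43523×1.00000×1.00000 = 0.000000 + 0.435230 = 0.435230.
Q̄ = (S_0/π) × [bracket] = (1361/π) × 0.435230 = 188.55 W/m².
— Configuration B (ϕ=+48.8°):
cos h₀ = −tan(+48.8°) tan(+0.000°) = -0.0000, h₀ = 1.5708 rad.
Bracket: h₀ sin ϕ sin δ + cos ϕ cos δ sin h₀ = 1.5708×0.75241×0.00000 + 0.65869×1.00000×1.00000 = 0.000000 + 0.658690 = 0.658690.
Q̄ = (S_0/π) × [bracket] = (1361/π) × 0.658690 = 285.36 W/m².
Ratio Q̄_A / Q̄_B = 188.55 / 285.36 = 0.6607.

Q̄_A / Q̄_B ≈ 0.661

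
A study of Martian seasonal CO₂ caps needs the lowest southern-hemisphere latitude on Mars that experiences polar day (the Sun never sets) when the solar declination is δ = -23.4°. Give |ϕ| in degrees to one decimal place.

|ϕ| = 66.6°

Polar day requires cos h₀ = −tan ϕ tan δ ≤ −1, i.e. tan ϕ tan δ ≥ 1.
The boundary is |tan ϕ| · |tan δ| = 1, so |ϕ| = 90° − |δ| = 90° − 23.4° = 66.6° in the southern hemisphere.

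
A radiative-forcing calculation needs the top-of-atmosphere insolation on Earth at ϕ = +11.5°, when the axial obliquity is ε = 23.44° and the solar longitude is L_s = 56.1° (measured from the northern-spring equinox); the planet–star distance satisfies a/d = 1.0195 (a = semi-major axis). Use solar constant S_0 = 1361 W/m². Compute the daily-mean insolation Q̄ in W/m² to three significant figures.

Solar declination: sin δ = sin ε · sin L_s = sin 23.44° × sin 56.1° = 0.33017, so δ = +19.279°.
cos h₀ = −tan(+11.5°) tan(+19.279°) = -0.0712, h₀ = 1.6420 rad.
Bracket: h₀ sin ϕ sin δ + cos ϕ cos δ sin h₀ = 1.6420×0.19937×0.33017 + 0.97992×0.94392×0.99746 = 0.108086 + 0.922617 = 1.030703.
Inverse-square distance factor (a/d)² = 1.0195² = 1.039380.
Q̄ = (S_0/π) × 1.039380 × [bracket] = (1361/π) × 1.039380 × 1.030703 = 464.1 W/m².

Q̄ ≈ 464 W/m²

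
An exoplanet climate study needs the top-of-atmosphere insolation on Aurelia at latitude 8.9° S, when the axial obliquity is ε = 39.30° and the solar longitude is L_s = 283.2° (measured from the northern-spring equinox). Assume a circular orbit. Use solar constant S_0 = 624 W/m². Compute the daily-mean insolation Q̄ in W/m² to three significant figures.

Solar declination: sin δ = sin ε · sin L_s = sin 39.30° × sin 283.2° = -0.61665, so δ = -38.072°.
cos h₀ = −tan(-8.9°) tan(-38.072°) = -0.1227, h₀ = 1.6938 rad.
Bracket: h₀ sin ϕ sin δ + cos ϕ cos δ sin h₀ = 1.6938×-0.15471×-0.61665 + 0.98796×0.78724×0.99245 = 0.161592 + 0.771890 = 0.933482.
Q̄ = (S_0/π) × [bracket] = (624/π) × 0.933482 = 185.4 W/m².

Q̄ ≈ 185 W/m²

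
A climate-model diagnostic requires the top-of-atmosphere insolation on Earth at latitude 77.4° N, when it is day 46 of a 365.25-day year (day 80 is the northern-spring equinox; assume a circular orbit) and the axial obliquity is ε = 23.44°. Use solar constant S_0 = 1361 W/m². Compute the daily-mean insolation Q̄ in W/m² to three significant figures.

Solar longitude: L_s = 360° × (46 − 80)/365.25 = -33.511°, i.e. -33.511° + 360° = 326.489°.
sin δ = sin 23.44° × sin 326.489° = -0.21962, so δ = -12.687°.
cos h₀ = −tan(+77.4°) tan(-12.687°) = 1.0071 ≥ 1 ⇒ polar night, h₀ = 0 and Q̄ = 0.

Q̄ ≈ 0.00 W/m²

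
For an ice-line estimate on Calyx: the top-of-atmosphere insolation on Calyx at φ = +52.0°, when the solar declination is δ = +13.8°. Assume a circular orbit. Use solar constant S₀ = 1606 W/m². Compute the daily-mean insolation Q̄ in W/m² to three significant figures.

Q̄ ≈ 472 W/m²

cos H₀ = −tan(+52.0°) tan(+13.800°) = -0.3144, H₀ = 1.8906 rad.
Bracket: H₀ sin φ sin δ + cos φ cos δ sin H₀ = 1.8906×0.78801×0.23853 + 0.61566×0.97113×0.94930 = 0.355365 + 0.567573 = 0.922938.
Q̄ = (S₀/π) × [bracket] = (1606/π) × 0.922938 = 471.8 W/m².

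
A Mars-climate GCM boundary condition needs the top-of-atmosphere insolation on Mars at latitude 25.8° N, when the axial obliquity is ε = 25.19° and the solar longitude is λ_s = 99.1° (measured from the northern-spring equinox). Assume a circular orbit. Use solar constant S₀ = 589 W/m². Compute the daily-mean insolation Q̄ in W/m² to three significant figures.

Q̄ ≈ 211 W/m²

Solar declination: sin δ = sin ε · sin λ_s = sin 25.19° × sin 99.1° = 0.42026, so δ = +24.851°.
cos H₀ = −tan(+25.8°) tan(+24.851°) = -0.2239, H₀ = 1.7966 rad.
Bracket: H₀ sin φ sin δ + cos φ cos δ sin H₀ = 1.7966×0.43523×0.42026 + 0.90032×0.90740×0.97461 = 0.328616 + 0.796208 = 1.124824.
Q̄ = (S₀/π) × [bracket] = (589/π) × 1.124824 = 210.9 W/m².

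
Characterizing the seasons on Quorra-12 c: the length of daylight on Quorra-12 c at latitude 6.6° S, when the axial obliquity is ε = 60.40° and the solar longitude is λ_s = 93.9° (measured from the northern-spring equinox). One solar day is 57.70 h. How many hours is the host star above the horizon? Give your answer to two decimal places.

25.12 h

Solar declination: sin δ = sin ε · sin λ_s = sin 60.40° × sin 93.9° = 0.86748, so δ = +60.167°.
cos H₀ = −tan φ · tan δ = −tan(-6.6°) × tan(+60.167°) = 0.2018, so H₀ = 1.3676 rad = 78.36°.
Daylight = 2H₀/(2π) × 57.70 h = (1.3676/π) × 57.70 = 25.12 h.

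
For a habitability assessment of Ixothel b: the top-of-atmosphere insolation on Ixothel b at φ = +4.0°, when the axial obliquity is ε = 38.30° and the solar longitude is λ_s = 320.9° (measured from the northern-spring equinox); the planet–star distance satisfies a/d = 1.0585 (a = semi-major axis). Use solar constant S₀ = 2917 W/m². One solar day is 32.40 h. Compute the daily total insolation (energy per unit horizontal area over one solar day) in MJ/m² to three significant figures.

106 MJ/m²

Solar declination: sin δ = sin ε · sin λ_s = sin 38.30° × sin 320.9° = -0.39088, so δ = -23.009°.
cos H₀ = −tan(+4.0°) tan(-23.009°) = 0.0297, H₀ = 1.5411 rad.
Bracket: H₀ sin φ sin δ + cos φ cos δ sin H₀ = 1.5411×0.06976×-0.39088 + 0.99756×0.92044×0.99956 = -0.042022 + 0.917790 = 0.875768.
Inverse-square distance factor (a/d)² = 1.0585² = 1.120422.
Q̄ = (S₀/π) × 1.120422 × [bracket] = (2917/π) × 1.120422 × 0.875768 = 911.08 W/m².
Daily total = Q̄ × 32.40 h × 3600 s/h = 911.08 × 32.40 × 3600 / 10⁶ = 106.3 MJ/m².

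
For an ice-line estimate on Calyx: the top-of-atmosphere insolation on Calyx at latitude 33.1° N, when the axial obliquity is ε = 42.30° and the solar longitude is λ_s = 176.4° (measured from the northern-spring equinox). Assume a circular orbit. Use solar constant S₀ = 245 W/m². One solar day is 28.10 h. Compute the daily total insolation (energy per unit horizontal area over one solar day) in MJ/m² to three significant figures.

Solar declination: sin δ = sin ε · sin λ_s = sin 42.30° × sin 176.4° = 0.04226, so δ = +2.422°.
cos H₀ = −tan(+33.1°) tan(+2.422°) = -0.0276, H₀ = 1.5984 rad.
Bracket: H₀ sin φ sin δ + cos φ cos δ sin H₀ = 1.5984×0.54610×0.04226 + 0.83772×0.99911×0.99962 = 0.036888 + 0.836656 = 0.873544.
Q̄ = (S₀/π) × [bracket] = (245/π) × 0.873544 = 68.124 W/m².
Daily total = Q̄ × 28.10 h × 3600 s/h = 68.124 × 28.10 × 3600 / 10⁶ = 6.891 MJ/m².

6.89 MJ/m²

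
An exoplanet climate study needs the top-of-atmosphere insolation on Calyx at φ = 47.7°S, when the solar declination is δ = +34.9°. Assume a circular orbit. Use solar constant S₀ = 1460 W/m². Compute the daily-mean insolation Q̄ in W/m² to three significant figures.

cos H₀ = −tan(-47.7°) tan(+34.900°) = 0.7667, H₀ = 0.6972 rad.
Bracket: H₀ sin φ sin δ + cos φ cos δ sin H₀ = 0.6972×-0.73963×0.57215 + 0.67301×0.82015×0.64205 = -0.295041 + 0.354392 = 0.059351.
Q̄ = (S₀/π) × [bracket] = (1460/π) × 0.059351 = 27.58 W/m².

Q̄ ≈ 27.6 W/m²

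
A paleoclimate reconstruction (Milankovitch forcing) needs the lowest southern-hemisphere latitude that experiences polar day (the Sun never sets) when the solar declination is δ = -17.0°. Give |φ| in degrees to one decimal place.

|φ| = 73.0°

Polar day requires cos H₀ = −tan φ tan δ ≤ −1, i.e. tan φ tan δ ≥ 1.
The boundary is |tan φ| · |tan δ| = 1, so |φ| = 90° − |δ| = 90° − 17.0° = 73.0° in the southern hemisphere.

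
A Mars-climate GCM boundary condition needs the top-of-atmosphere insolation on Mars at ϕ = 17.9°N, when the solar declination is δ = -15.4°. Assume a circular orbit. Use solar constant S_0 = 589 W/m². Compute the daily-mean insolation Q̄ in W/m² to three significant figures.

cos h₀ = −tan(+17.9°) tan(-15.400°) = 0.0890, h₀ = 1.4817 rad.
Bracket: h₀ sin ϕ sin δ + cos ϕ cos δ sin h₀ = 1.4817×0.30736×-0.26556 + 0.95159×0.96410×0.99603 = -0.120940 + 0.913786 = 0.792846.
Q̄ = (S_0/π) × [bracket] = (589/π) × 0.792846 = 148.6 W/m².

Q̄ ≈ 149 W/m²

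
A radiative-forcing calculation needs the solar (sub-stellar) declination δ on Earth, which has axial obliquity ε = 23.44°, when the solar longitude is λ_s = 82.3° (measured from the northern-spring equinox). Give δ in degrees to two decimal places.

sin δ = sin ε · sin λ_s = sin 23.44° × sin 82.3° = 0.394202.
δ = arcsin(0.394202) = +23.22°.

δ = +23.22°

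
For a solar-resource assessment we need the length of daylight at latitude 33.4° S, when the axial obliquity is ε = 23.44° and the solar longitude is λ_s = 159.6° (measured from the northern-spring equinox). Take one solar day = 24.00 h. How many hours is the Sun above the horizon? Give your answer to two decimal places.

Solar declination: sin δ = sin ε · sin λ_s = sin 23.44° × sin 159.6° = 0.13866, so δ = +7.970°.
cos H₀ = −tan φ · tan δ = −tan(-33.4°) × tan(+7.970°) = 0.0923, so H₀ = 1.4783 rad = 84.70°.
Daylight = 2H₀/(2π) × 24.00 h = (1.4783/π) × 24.00 = 11.29 h.

11.29 h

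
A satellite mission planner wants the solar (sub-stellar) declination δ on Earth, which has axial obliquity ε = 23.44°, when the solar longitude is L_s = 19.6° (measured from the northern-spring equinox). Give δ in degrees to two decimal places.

δ = +7.67°

sin δ = sin ε · sin L_s = sin 23.44° × sin 19.6° = 0.133439.
δ = arcsin(0.133439) = +7.67°.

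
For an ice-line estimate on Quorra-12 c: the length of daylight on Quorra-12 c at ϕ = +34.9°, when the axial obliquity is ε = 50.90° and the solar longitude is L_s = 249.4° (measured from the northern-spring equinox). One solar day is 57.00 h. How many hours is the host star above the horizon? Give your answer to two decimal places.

13.46 h

Solar declination: sin δ = sin ε · sin L_s = sin 50.90° × sin 249.4° = -0.72643, so δ = -46.588°.
cos h₀ = −tan ϕ · tan δ = −tan(+34.9°) × tan(-46.588°) = 0.7374, so h₀ = 0.7416 rad = 42.49°.
Daylight = 2h₀/(2π) × 57.00 h = (0.7416/π) × 57.00 = 13.46 h.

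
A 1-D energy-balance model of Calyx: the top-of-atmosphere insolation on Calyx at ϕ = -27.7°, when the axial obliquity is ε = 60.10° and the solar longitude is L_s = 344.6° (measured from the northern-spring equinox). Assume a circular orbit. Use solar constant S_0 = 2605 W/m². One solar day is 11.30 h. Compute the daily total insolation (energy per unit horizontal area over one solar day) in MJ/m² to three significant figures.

35.0 MJ/m²

Solar declination: sin δ = sin ε · sin L_s = sin 60.10° × sin 344.6° = -0.23021, so δ = -13.309°.
cos h₀ = −tan(-27.7°) tan(-13.309°) = -0.1242, h₀ = 1.6953 rad.
Bracket: h₀ sin ϕ sin δ + cos ϕ cos δ sin h₀ = 1.6953×-0.46484×-0.23021 + 0.88539×0.97314×0.99226 = 0.181415 + 0.854940 = 1.036355.
Q̄ = (S_0/π) × [bracket] = (2605/π) × 1.036355 = 859.34 W/m².
Daily total = Q̄ × 11.30 h × 3600 s/h = 859.34 × 11.30 × 3600 / 10⁶ = 34.96 MJ/m².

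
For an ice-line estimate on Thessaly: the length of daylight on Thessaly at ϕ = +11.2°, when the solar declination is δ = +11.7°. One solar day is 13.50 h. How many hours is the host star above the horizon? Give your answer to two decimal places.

6.93 h

cos h₀ = −tan ϕ · tan δ = −tan(+11.2°) × tan(+11.700°) = -0.0410, so h₀ = 1.6118 rad = 92.35°.
Daylight = 2h₀/(2π) × 13.50 h = (1.6118/π) × 13.50 = 6.93 h.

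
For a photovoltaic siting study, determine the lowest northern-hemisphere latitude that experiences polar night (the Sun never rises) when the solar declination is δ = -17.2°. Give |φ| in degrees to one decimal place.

|φ| = 72.8°

Polar night requires cos H₀ = −tan φ tan δ ≥ 1, i.e. tan φ tan δ ≤ −1.
The boundary is |tan φ| · |tan δ| = 1, so |φ| = 90° − |δ| = 90° − 17.2° = 72.8° in the northern hemisphere.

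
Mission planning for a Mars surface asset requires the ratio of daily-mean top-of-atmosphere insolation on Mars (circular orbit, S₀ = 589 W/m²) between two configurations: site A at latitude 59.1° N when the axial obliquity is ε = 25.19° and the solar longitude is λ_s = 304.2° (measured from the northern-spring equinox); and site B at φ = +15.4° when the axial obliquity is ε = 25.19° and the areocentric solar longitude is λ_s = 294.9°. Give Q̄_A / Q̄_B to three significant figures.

— Configuration A (φ=+59.1°):
Solar declination: sin δ = sin ε · sin λ_s = sin 25.19° × sin 304.2° = -0.35202, so δ = -20.611°.
cos H₀ = −tan(+59.1°) tan(-20.611°) = 0.6284, H₀ = 0.8913 rad.
Bracket: H₀ sin φ sin δ + cos φ cos δ sin H₀ = 0.8913×0.85806×-0.35202 + 0.51354×0.93599×0.77788 = -0.269221 + 0.373902 = 0.104681.
Q̄ = (S₀/π) × [bracket] = (589/π) × 0.104681 = 19.626 W/m².
— Configuration B (φ=+15.4°):
sin δ = sin 25.19° × sin 294.9° = -0.38606, so δ = -22.709°.
cos H₀ = −tan(+15.4°) tan(-22.709°) = 0.1153, H₀ = 1.4553 rad.
Bracket: H₀ sin φ sin δ + cos φ cos δ sin H₀ = 1.4553×0.26556×-0.38606 + 0.96410×0.92247×0.99333 = -0.149200 + 0.883421 = 0.734221.
Q̄ = (S₀/π) × [bracket] = (589/π) × 0.734221 = 137.66 W/m².
Ratio Q̄_A / Q̄_B = 19.626 / 137.66 = 0.1426.

Q̄_A / Q̄_B ≈ 0.143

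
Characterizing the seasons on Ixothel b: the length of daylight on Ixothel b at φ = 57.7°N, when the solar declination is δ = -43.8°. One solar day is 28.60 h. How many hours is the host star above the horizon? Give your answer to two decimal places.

cos H₀ = −tan φ · tan δ = 1.5169 ≥ 1, so the host star never rises (polar night) and H₀ = 0.
Daylight = 2H₀/(2π) × 28.60 h = (0.0000/π) × 28.60 = 0.00 h.

0.00 h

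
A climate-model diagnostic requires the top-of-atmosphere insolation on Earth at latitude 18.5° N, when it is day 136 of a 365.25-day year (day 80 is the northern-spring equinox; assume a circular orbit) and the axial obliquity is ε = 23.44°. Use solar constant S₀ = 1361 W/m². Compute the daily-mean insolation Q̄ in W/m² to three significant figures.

Solar longitude: λ_s = 360° × (136 − 80)/365.25 = 55.195°.
sin δ = sin 23.44° × sin 55.195° = 0.32662, so δ = +19.064°.
cos H₀ = −tan(+18.5°) tan(+19.064°) = -0.1156, H₀ = 1.6867 rad.
Bracket: H₀ sin φ sin δ + cos φ cos δ sin H₀ = 1.6867×0.31730×0.32662 + 0.94832×0.94515×0.99329 = 0.174804 + 0.890290 = 1.065094.
Q̄ = (S₀/π) × [bracket] = (1361/π) × 1.065094 = 461.4 W/m².

Q̄ ≈ 461 W/m²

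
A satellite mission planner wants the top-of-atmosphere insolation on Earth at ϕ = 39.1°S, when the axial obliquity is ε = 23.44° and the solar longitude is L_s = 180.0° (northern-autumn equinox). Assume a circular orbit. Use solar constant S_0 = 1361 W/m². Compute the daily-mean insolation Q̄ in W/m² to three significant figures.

Q̄ ≈ 336 W/m²

Solar declination: sin δ = sin ε · sin L_s = sin 23.44° × sin 180.0° = 0.00000, so δ = +0.000°.
cos h₀ = −tan(-39.1°) tan(+0.000°) = 0.0000, h₀ = 1.5708 rad.
Bracket: h₀ sin ϕ sin δ + cos ϕ cos δ sin h₀ = 1.5708×-0.63068×0.00000 + 0.77605×1.00000×1.00000 = -0.000000 + 0.776050 = 0.776050.
Q̄ = (S_0/π) × [bracket] = (1361/π) × 0.776050 = 336.2 W/m².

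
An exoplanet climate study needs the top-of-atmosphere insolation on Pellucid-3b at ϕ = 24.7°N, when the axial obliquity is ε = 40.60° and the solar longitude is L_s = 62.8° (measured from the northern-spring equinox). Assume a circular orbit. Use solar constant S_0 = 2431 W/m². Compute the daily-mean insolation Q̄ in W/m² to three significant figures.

Q̄ ≈ 898 W/m²

Solar declination: sin δ = sin ε · sin L_s = sin 40.60° × sin 62.8° = 0.57881, so δ = +35.367°.
cos h₀ = −tan(+24.7°) tan(+35.367°) = -0.3265, h₀ = 1.9034 rad.
Bracket: h₀ sin ϕ sin δ + cos ϕ cos δ sin h₀ = 1.9034×0.41787×0.57881 + 0.90851×0.81546×0.94521 = 0.460370 + 0.700262 = 1.160632.
Q̄ = (S_0/π) × [bracket] = (2431/π) × 1.160632 = 898.1 W/m².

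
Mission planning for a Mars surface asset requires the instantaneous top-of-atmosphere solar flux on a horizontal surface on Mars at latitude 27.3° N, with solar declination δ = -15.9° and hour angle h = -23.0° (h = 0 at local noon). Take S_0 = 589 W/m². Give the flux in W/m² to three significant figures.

389 W/m²

cos θ_z = sin ϕ sin δ + cos ϕ cos δ cos h = -0.125651 + 0.786682 = 0.661031.
Flux = S_0 · cos θ_z = 589 × 0.661031 = 389.3 W/m².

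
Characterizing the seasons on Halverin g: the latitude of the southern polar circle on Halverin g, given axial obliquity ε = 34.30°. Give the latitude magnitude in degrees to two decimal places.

55.70°

The polar circle is the lowest latitude that experiences at least one full rotation of continuous darkness at the northern-summer solstice; it lies at |φ| = 90° − ε = 90° − 34.30° = 55.70°.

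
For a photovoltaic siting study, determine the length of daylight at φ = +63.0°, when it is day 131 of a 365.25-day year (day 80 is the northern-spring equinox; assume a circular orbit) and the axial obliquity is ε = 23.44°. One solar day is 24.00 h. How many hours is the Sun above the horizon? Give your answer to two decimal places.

17.21 h

Solar longitude: λ_s = 360° × (131 − 80)/365.25 = 50.267°.
sin δ = sin 23.44° × sin 50.267° = 0.30591, so δ = +17.813°.
cos H₀ = −tan φ · tan δ = −tan(+63.0°) × tan(+17.813°) = -0.6306, so H₀ = 2.2531 rad = 129.10°.
Daylight = 2H₀/(2π) × 24.00 h = (2.2531/π) × 24.00 = 17.21 h.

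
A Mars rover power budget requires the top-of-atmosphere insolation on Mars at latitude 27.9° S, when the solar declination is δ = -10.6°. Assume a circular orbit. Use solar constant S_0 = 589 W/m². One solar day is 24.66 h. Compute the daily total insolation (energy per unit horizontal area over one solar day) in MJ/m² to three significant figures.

16.8 MJ/m²

cos h₀ = −tan(-27.9°) tan(-10.600°) = -0.0991, h₀ = 1.6700 rad.
Bracket: h₀ sin ϕ sin δ + cos ϕ cos δ sin h₀ = 1.6700×-0.46793×-0.18395 + 0.88377×0.98294×0.99508 = 0.143746 + 0.864419 = 1.008165.
Q̄ = (S_0/π) × [bracket] = (589/π) × 1.008165 = 189.02 W/m².
Daily total = Q̄ × 24.66 h × 3600 s/h = 189.02 × 24.66 × 3600 / 10⁶ = 16.78 MJ/m².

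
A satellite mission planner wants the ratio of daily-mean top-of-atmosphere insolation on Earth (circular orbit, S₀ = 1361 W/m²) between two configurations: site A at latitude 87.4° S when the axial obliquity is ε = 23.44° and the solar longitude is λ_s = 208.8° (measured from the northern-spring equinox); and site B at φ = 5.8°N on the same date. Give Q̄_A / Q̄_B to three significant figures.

Q̄_A / Q̄_B ≈ 0.636

— Configuration A (φ=-87.4°):
Solar declination: sin δ = sin ε · sin λ_s = sin 23.44° × sin 208.8° = -0.19164, so δ = -11.048°.
cos H₀ = −tan(-87.4°) tan(-11.048°) = -4.2998 ≤ −1 ⇒ polar day, H₀ = π.
Bracket: H₀ sin φ sin δ + cos φ cos δ sin H₀ = 3.1416×-0.99897×-0.19164 + 0.04536×0.98147×0.00000 = 0.601436 + 0.000000 = 0.601436.
Q̄ = (S₀/π) × [bracket] = (1361/π) × 0.601436 = 260.55 W/m².
— Configuration B (φ=+5.8°):
cos H₀ = −tan(+5.8°) tan(-11.048°) = 0.0198, H₀ = 1.5510 rad.
Bracket: H₀ sin φ sin δ + cos φ cos δ sin H₀ = 1.5510×0.10106×-0.19164 + 0.99488×0.98147×0.99980 = -0.030038 + 0.976250 = 0.946212.
Q̄ = (S₀/π) × [bracket] = (1361/π) × 0.946212 = 409.92 W/m².
Ratio Q̄_A / Q̄_B = 260.55 / 409.92 = 0.6356.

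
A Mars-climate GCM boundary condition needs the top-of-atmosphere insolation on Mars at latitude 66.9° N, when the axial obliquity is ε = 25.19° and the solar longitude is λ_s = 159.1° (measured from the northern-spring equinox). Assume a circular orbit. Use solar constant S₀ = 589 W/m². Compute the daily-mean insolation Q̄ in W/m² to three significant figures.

Solar declination: sin δ = sin ε · sin λ_s = sin 25.19° × sin 159.1° = 0.15184, so δ = +8.733°.
cos H₀ = −tan(+66.9°) tan(+8.733°) = -0.3601, H₀ = 1.9392 rad.
Bracket: H₀ sin φ sin δ + cos φ cos δ sin H₀ = 1.9392×0.91982×0.15184 + 0.39234×0.98841×0.93289 = 0.270839 + 0.361768 = 0.632607.
Q̄ = (S₀/π) × [bracket] = (589/π) × 0.632607 = 118.6 W/m².

Q̄ ≈ 119 W/m²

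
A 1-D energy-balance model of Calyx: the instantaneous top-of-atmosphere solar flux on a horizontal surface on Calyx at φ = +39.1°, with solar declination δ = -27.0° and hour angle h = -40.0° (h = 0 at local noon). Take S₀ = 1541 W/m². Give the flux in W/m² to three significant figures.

375 W/m²

cos θ_z = sin φ sin δ + cos φ cos δ cos h = -0.286321 + 0.529691 = 0.243370.
Flux = S₀ · cos θ_z = 1541 × 0.243370 = 375.0 W/m².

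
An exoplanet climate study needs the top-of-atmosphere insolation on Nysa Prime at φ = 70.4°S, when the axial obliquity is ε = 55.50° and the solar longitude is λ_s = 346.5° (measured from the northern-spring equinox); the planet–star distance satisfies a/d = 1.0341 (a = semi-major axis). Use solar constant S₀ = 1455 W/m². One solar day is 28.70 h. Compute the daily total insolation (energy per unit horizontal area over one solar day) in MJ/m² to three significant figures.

Solar declination: sin δ = sin ε · sin λ_s = sin 55.50° × sin 346.5° = -0.19239, so δ = -11.092°.
cos H₀ = −tan(-70.4°) tan(-11.092°) = -0.5506, H₀ = 2.1538 rad.
Bracket: H₀ sin φ sin δ + cos φ cos δ sin H₀ = 2.1538×-0.94206×-0.19239 + 0.33545×0.98132×0.83479 = 0.390361 + 0.274799 = 0.665160.
Inverse-square distance factor (a/d)² = 1.0341² = 1.069363.
Q̄ = (S₀/π) × 1.069363 × [bracket] = (1455/π) × 1.069363 × 0.665160 = 329.43 W/m².
Daily total = Q̄ × 28.70 h × 3600 s/h = 329.43 × 28.70 × 3600 / 10⁶ = 34.04 MJ/m².

34.0 MJ/m²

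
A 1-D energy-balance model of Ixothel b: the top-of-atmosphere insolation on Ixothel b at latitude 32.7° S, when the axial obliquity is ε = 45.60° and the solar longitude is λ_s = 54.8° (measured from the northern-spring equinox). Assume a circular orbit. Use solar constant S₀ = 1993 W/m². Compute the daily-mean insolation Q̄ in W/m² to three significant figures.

Q̄ ≈ 166 W/m²

Solar declination: sin δ = sin ε · sin λ_s = sin 45.60° × sin 54.8° = 0.58383, so δ = +35.720°.
cos H₀ = −tan(-32.7°) tan(+35.720°) = 0.4617, H₀ = 1.0909 rad.
Bracket: H₀ sin φ sin δ + cos φ cos δ sin H₀ = 1.0909×-0.54024×0.58383 + 0.84151×0.81188×0.88706 = -0.344079 + 0.606044 = 0.261965.
Q̄ = (S₀/π) × [bracket] = (1993/π) × 0.261965 = 166.2 W/m².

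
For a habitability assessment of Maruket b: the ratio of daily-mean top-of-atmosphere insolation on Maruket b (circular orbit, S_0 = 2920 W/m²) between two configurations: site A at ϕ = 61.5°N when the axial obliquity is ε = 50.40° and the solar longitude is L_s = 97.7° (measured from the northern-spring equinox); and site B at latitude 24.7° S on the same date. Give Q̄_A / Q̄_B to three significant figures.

— Configuration A (ϕ=+61.5°):
Solar declination: sin δ = sin ε · sin L_s = sin 50.40° × sin 97.7° = 0.76357, so δ = +49.780°.
cos h₀ = −tan(+61.5°) tan(+49.780°) = -2.1779 ≤ −1 ⇒ polar day, h₀ = π.
Bracket: h₀ sin ϕ sin δ + cos ϕ cos δ sin h₀ = 3.1416×0.87882×0.76357 + 0.47716×0.64573×0.00000 = 2.108141 + 0.000000 = 2.108141.
Q̄ = (S_0/π) × [bracket] = (2920/π) × 2.108141 = 1959.4 W/m².
— Configuration B (ϕ=-24.7°):
cos h₀ = −tan(-24.7°) tan(+49.780°) = 0.5439, h₀ = 0.9957 rad.
Bracket: h₀ sin ϕ sin δ + cos ϕ cos δ sin h₀ = 0.9957×-0.41787×0.76357 + 0.90851×0.64573×0.83916 = -0.317701 + 0.492295 = 0.174594.
Q̄ = (S_0/π) × [bracket] = (2920/π) × 0.174594 = 162.28 W/m².
Ratio Q̄_A / Q̄_B = 1959.4 / 162.28 = 12.07.

Q̄_A / Q̄_B ≈ 12.1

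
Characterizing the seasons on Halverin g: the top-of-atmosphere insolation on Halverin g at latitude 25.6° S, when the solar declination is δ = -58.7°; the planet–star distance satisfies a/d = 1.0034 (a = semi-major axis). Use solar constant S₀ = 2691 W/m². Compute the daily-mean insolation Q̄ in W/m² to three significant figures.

Q̄ ≈ 1.04e+03 W/m²

cos H₀ = −tan(-25.6°) tan(-58.700°) = -0.7880, H₀ = 2.4784 rad.
Bracket: H₀ sin φ sin δ + cos φ cos δ sin H₀ = 2.4784×-0.43209×-0.85446 + 0.90183×0.51952×0.61566 = 0.915034 + 0.288448 = 1.203482.
Inverse-square distance factor (a/d)² = 1.0034² = 1.006812.
Q̄ = (S₀/π) × 1.006812 × [bracket] = (2691/π) × 1.006812 × 1.203482 = 1038 W/m².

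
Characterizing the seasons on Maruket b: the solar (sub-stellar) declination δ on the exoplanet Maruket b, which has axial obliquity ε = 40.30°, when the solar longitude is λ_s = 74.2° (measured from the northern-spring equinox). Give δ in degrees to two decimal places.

δ = +38.49°

sin δ = sin ε · sin λ_s = sin 40.30° × sin 74.2° = 0.622353.
δ = arcsin(0.622353) = +38.49°.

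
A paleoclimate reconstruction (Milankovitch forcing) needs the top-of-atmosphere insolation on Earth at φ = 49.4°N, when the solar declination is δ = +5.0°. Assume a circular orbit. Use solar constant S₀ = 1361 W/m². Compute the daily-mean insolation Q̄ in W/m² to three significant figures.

Q̄ ≈ 327 W/m²

cos H₀ = −tan(+49.4°) tan(+5.000°) = -0.1021, H₀ = 1.6730 rad.
Bracket: H₀ sin φ sin δ + cos φ cos δ sin H₀ = 1.6730×0.75927×0.08716 + 0.65077×0.99619×0.99478 = 0.110716 + 0.644906 = 0.755622.
Q̄ = (S₀/π) × [bracket] = (1361/π) × 0.755622 = 327.4 W/m².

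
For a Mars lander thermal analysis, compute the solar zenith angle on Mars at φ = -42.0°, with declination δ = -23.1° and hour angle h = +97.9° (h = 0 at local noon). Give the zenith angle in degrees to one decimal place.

cos θ_z = sin φ sin δ + cos φ cos δ cos h = 0.262525 + -0.093952 = 0.168573.
θ_z = arccos(0.168573) = 80.3°.

θ_z = 80.3°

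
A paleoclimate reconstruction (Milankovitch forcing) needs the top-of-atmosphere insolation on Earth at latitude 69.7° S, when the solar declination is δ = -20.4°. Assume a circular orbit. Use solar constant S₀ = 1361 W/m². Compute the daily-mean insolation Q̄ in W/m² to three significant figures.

cos H₀ = −tan(-69.7°) tan(-20.400°) = -1.0054 ≤ −1 ⇒ polar day, H₀ = π.
Bracket: H₀ sin φ sin δ + cos φ cos δ sin H₀ = 3.1416×-0.93789×-0.34857 + 0.34694×0.93728×0.00000 = 1.027053 + 0.000000 = 1.027053.
Q̄ = (S₀/π) × [bracket] = (1361/π) × 1.027053 = 444.9 W/m².

Q̄ ≈ 445 W/m²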